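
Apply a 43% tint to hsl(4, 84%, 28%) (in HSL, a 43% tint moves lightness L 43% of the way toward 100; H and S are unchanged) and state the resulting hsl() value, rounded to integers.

hsl(4, 84%, 59%)

L moves 43% from 28 toward 100: 28 + 30.96 = 58.96 → 59.
H and S are unchanged.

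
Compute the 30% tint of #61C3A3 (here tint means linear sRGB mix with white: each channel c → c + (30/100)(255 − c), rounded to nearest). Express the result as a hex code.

#90D5BF

#61C3A3 is rgb(97, 195, 163).
Per channel, c → c + 0.3(255 − c):
  R: 97 + 0.3×(255−97) = 97 + 47.4 = 144.4 → 144
  G: 195 + 0.3×(255−195) = 195 + 18 = 213 → 213
  B: 163 + 0.3×(255−163) = 163 + 27.6 = 190.6 → 191
rgb(144, 213, 191) = #90D5BF.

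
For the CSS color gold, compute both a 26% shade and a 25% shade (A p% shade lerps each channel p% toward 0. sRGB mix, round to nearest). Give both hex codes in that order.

CSS gold is rgb(255, 215, 0).
26% shade:
  R: 255 + 0.26×(0−255) = 255 − 66.3 = 188.7 → 189
  G: 215 − 55.9 = 159.1 → 159
  B: 0 + 0.26×(0−0) = 0 + 0 = 0 → 0
  → #bd9f00
25% shade:
  R: 255 − 63.75 = 191.25 → 191
  G: 215 + 0.25×(0−215) = 215 − 53.75 = 161.25 → 161
  B: 0 + 0 = 0 → 0
  → #bfa100

#bd9f00, #bfa100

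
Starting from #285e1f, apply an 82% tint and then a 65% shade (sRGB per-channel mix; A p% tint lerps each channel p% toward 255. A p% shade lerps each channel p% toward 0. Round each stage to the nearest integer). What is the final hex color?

#285e1f is rgb(40, 94, 31).
Lerp each channel 82% toward 255:
  R: 40 + 0.82×(255−40) = 40 + 176.3 = 216.3 → 216
  G: 94 + 132.02 = 226.02 → 226
  B: 31 + 0.82×(255−31) = 31 + 183.68 = 214.68 → 215
After the tint: rgb(216, 226, 215) = #d8e2d7.
A 65% shade moves each channel 65% toward 0:
  R: 216 − 140.4 = 75.6 → 76
  G: 226 + 0.65×(0−226) = 226 − 146.9 = 79.1 → 79
  B: 215 − 139.75 = 75.25 → 75
rgb(76, 79, 75) = #4c4f4b.

#4c4f4b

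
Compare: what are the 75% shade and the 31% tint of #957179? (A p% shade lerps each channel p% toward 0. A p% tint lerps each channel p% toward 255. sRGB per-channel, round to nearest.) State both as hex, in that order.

#251C1E, #B69DA3

#957179 is rgb(149, 113, 121).
75% shade:
  R: 149 + 0.75×(0−149) = 149 − 111.75 = 37.25 → 37
  G: 113 + 0.75×(0−113) = 113 − 84.75 = 28.25 → 28
  B: 121 + 0.75×(0−121) = 121 − 90.75 = 30.25 → 30
  → #251C1E
31% tint:
  R: 149 + 32.86 = 181.86 → 182
  G: 113 + 0.31×(255−113) = 113 + 44.02 = 157.02 → 157
  B: 121 + 0.31×(255−121) = 121 + 41.54 = 162.54 → 163
  → #B69DA3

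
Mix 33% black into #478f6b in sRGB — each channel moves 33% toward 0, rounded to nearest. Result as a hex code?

#306048

#478f6b is rgb(71, 143, 107).
A 33% shade moves each channel 33% toward 0:
  R: 71 − 23.43 = 47.57 → 48
  G: 143 − 47.19 = 95.81 → 96
  B: 107 + 0.33×(0−107) = 107 − 35.31 = 71.69 → 72
rgb(48, 96, 72) = #306048.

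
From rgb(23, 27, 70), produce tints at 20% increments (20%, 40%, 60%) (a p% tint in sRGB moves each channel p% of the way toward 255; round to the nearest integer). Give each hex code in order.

20%: (23 + 46.4 = 69.4→69, 27 + 45.6 = 72.6→73, 70 + 37 = 107→107) → #45496b
40%: (23 + 92.8 = 115.8→116, 27 + 91.2 = 118.2→118, 70 + 74 = 144→144) → #747690
60%: (23 + 139.2 = 162.2→162, 27 + 136.8 = 163.8→164, 70 + 111 = 181→181) → #a2a4b5

#45496b, #747690, #a2a4b5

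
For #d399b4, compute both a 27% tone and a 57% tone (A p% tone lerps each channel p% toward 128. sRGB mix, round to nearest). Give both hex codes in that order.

#bd92a6, #a48b96

#d399b4 is rgb(211, 153, 180).
27% tone:
  R: 211 − 22.41 = 188.59 → 189
  G: 153 − 6.75 = 146.25 → 146
  B: 180 + 0.27×(128−180) = 180 − 14.04 = 165.96 → 166
  → #bd92a6
57% tone:
  R: 211 + 0.57×(128−211) = 211 − 47.31 = 163.69 → 164
  G: 153 + 0.57×(128−153) = 153 − 14.25 = 138.75 → 139
  B: 180 − 29.64 = 150.36 → 150
  → #a48b96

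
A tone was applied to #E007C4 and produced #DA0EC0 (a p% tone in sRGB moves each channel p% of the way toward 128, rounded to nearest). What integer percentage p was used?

6%

#E007C4 is rgb(224, 7, 196); #DA0EC0 is rgb(218, 14, 192).
On the G channel (widest range): 14 ≈ 7 + (p/100)(128 − 7), so p ≈ 100×(14 − 7)/(128 − 7) = 700/121 = 5.79.
p = 6 reproduces all three channels after rounding.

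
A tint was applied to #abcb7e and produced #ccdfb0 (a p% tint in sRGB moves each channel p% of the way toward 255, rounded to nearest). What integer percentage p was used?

39%

#abcb7e is rgb(171, 203, 126); #ccdfb0 is rgb(204, 223, 176).
On the B channel (widest range): 176 ≈ 126 + (p/100)(255 − 126), so p ≈ 100×(176 − 126)/(255 − 126) = 5000/129 = 38.76.
p = 39 reproduces all three channels after rounding.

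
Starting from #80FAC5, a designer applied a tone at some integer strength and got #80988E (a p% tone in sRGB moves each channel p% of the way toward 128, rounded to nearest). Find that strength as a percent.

80%

#80FAC5 is rgb(128, 250, 197); #80988E is rgb(128, 152, 142).
On the G channel (widest range): 152 ≈ 250 + (p/100)(128 − 250), so p ≈ 100×(152 − 250)/(128 − 250) = -9800/-122 = 80.33.
p = 80 reproduces all three channels after rounding.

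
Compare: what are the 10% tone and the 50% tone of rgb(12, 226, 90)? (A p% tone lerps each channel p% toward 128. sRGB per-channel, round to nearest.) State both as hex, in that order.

#18d85e, #46b16d

10% tone:
  R: 12 + 0.1×(128−12) = 12 + 11.6 = 23.6 → 24
  G: 226 − 9.8 = 216.2 → 216
  B: 90 + 0.1×(128−90) = 90 + 3.8 = 93.8 → 94
  → #18d85e
50% tone:
  R: 12 + 58 = 70 → 70
  G: 226 + 0.5×(128−226) = 226 − 49 = 177 → 177
  B: 90 + 0.5×(128−90) = 90 + 19 = 109 → 109
  → #46b16d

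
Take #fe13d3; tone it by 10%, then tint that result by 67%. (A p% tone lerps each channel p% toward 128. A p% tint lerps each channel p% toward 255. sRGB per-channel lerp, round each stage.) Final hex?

#fe13d3 is rgb(254, 19, 211).
A 10% tone moves each channel 10% toward 128:
  R: 254 − 12.6 = 241.4 → 241
  G: 19 + 10.9 = 29.9 → 30
  B: 211 + 0.1×(128−211) = 211 − 8.3 = 202.7 → 203
After the tone: rgb(241, 30, 203) = #f11ecb.
Per channel, c → c + 0.67(255 − c):
  R: 241 + 9.38 = 250.38 → 250
  G: 30 + 0.67×(255−30) = 30 + 150.75 = 180.75 → 181
  B: 203 + 0.67×(255−203) = 203 + 34.84 = 237.84 → 238
rgb(250, 181, 238) = #fab5ee.

#fab5ee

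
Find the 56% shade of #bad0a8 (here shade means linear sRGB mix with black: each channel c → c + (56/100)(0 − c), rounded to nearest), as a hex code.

#bad0a8 is rgb(186, 208, 168).
Per channel, c → c + 0.56(0 − c):
  R: 186 − 104.16 = 81.84 → 82
  G: 208 − 116.48 = 91.52 → 92
  B: 168 + 0.56×(0−168) = 168 − 94.08 = 73.92 → 74
rgb(82, 92, 74) = #525c4a.

#525c4a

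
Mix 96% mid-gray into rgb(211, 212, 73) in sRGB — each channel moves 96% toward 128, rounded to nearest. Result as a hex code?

Lerp each channel 96% toward 128:
  R: 211 + 0.96×(128−211) = 211 − 79.68 = 131.32 → 131
  G: 212 − 80.64 = 131.36 → 131
  B: 73 + 0.96×(128−73) = 73 + 52.8 = 125.8 → 126
rgb(131, 131, 126) = #83837E.

#83837E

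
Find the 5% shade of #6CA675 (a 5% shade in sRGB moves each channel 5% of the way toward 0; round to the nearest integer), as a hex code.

#6CA675 is rgb(108, 166, 117).
Per channel, c → c + 0.05(0 − c):
  R: 108 + 0.05×(0−108) = 108 − 5.4 = 102.6 → 103
  G: 166 + 0.05×(0−166) = 166 − 8.3 = 157.7 → 158
  B: 117 + 0.05×(0−117) = 117 − 5.85 = 111.15 → 111
rgb(103, 158, 111) = #679E6F.

#679E6F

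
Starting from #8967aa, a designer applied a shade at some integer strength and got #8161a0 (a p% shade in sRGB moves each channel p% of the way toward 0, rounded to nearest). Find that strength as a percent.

#8967aa is rgb(137, 103, 170); #8161a0 is rgb(129, 97, 160).
On the B channel (widest range): 160 ≈ 170 + (p/100)(0 − 170), so p ≈ 100×(160 − 170)/(0 − 170) = -1000/-170 = 5.88.
p = 6 reproduces all three channels after rounding.

6%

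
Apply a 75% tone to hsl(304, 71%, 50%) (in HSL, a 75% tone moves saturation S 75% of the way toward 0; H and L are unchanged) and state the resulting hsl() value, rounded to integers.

hsl(304, 18%, 50%)

S moves 75% from 71 toward 0: 71 − 53.25 = 17.75 → 18.
H and L are unchanged.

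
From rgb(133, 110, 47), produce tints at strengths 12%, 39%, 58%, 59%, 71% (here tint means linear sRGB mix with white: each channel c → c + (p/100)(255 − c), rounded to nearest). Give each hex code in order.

#947f48, #b5a780, #ccc2a8, #cdc4aa, #dcd5c3

12%: (133 + 14.64 = 147.64→148, 110 + 17.4 = 127.4→127, 47 + 24.96 = 71.96→72) → #947f48
39%: (133 + 47.58 = 180.58→181, 110 + 56.55 = 166.55→167, 47 + 81.12 = 128.12→128) → #b5a780
58%: (133 + 70.76 = 203.76→204, 110 + 84.1 = 194.1→194, 47 + 120.64 = 167.64→168) → #ccc2a8
59%: (133 + 71.98 = 204.98→205, 110 + 85.55 = 195.55→196, 47 + 122.72 = 169.72→170) → #cdc4aa
71%: (133 + 86.62 = 219.62→220, 110 + 102.95 = 212.95→213, 47 + 147.68 = 194.68→195) → #dcd5c3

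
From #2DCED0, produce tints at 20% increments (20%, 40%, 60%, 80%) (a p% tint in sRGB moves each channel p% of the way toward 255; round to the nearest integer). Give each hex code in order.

#57D8D9, #81E2E3, #ABEBEC, #D5F5F6

#2DCED0 is rgb(45, 206, 208).
20%: (45 + 42 = 87→87, 206 + 9.8 = 215.8→216, 208 + 9.4 = 217.4→217) → #57D8D9
40%: (45 + 84 = 129→129, 206 + 19.6 = 225.6→226, 208 + 18.8 = 226.8→227) → #81E2E3
60%: (45 + 126 = 171→171, 206 + 29.4 = 235.4→235, 208 + 28.2 = 236.2→236) → #ABEBEC
80%: (45 + 168 = 213→213, 206 + 39.2 = 245.2→245, 208 + 37.6 = 245.6→246) → #D5F5F6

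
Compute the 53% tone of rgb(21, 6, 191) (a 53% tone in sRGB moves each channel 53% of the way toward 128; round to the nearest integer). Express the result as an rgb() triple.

rgb(78, 71, 158)

Lerp each channel 53% toward 128:
  R: 21 + 56.71 = 77.71 → 78
  G: 6 + 64.66 = 70.66 → 71
  B: 191 + 0.53×(128−191) = 191 − 33.39 = 157.61 → 158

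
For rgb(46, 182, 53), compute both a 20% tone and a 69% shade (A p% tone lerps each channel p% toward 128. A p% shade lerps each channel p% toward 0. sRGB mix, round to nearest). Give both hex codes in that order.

20% tone:
  R: 46 + 16.4 = 62.4 → 62
  G: 182 + 0.2×(128−182) = 182 − 10.8 = 171.2 → 171
  B: 53 + 0.2×(128−53) = 53 + 15 = 68 → 68
  → #3EAB44
69% shade:
  R: 46 − 31.74 = 14.26 → 14
  G: 182 + 0.69×(0−182) = 182 − 125.58 = 56.42 → 56
  B: 53 + 0.69×(0−53) = 53 − 36.57 = 16.43 → 16
  → #0E3810

#3EAB44, #0E3810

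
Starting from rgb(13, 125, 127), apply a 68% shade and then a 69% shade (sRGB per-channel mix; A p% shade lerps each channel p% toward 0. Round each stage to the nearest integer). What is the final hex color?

#010c0d

Per channel, c → c + 0.68(0 − c):
  R: 13 + 0.68×(0−13) = 13 − 8.84 = 4.16 → 4
  G: 125 + 0.68×(0−125) = 125 − 85 = 40 → 40
  B: 127 − 86.36 = 40.64 → 41
After the shade: rgb(4, 40, 41) = #042829.
Per channel, c → c + 0.69(0 − c):
  R: 4 − 2.76 = 1.24 → 1
  G: 40 − 27.6 = 12.4 → 12
  B: 41 + 0.69×(0−41) = 41 − 28.29 = 12.71 → 13
rgb(1, 12, 13) = #010c0d.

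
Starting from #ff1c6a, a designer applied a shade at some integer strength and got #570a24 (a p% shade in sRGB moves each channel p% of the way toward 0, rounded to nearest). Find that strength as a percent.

#ff1c6a is rgb(255, 28, 106); #570a24 is rgb(87, 10, 36).
On the R channel (widest range): 87 ≈ 255 + (p/100)(0 − 255), so p ≈ 100×(87 − 255)/(0 − 255) = -16800/-255 = 65.88.
p = 66 reproduces all three channels after rounding.

66%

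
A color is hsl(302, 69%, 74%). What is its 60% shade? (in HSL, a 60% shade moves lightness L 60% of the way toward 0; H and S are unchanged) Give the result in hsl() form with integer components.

L moves 60% from 74 toward 0: 74 − 44.4 = 29.6 → 30.
H and S are unchanged.

hsl(302, 69%, 30%)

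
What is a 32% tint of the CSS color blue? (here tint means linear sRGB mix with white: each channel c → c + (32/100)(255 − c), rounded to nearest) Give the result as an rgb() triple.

rgb(82, 82, 255)

CSS blue is rgb(0, 0, 255).
Lerp each channel 32% toward 255:
  R: 0 + 81.6 = 81.6 → 82
  G: 0 + 0.32×(255−0) = 0 + 81.6 = 81.6 → 82
  B: 255 + 0.32×(255−255) = 255 + 0 = 255 → 255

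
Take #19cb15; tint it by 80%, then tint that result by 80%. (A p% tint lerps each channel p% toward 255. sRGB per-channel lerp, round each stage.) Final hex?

#f6fdf6

#19cb15 is rgb(25, 203, 21).
An 80% tint moves each channel 80% toward 255:
  R: 25 + 184 = 209 → 209
  G: 203 + 0.8×(255−203) = 203 + 41.6 = 244.6 → 245
  B: 21 + 0.8×(255−21) = 21 + 187.2 = 208.2 → 208
After the tint: rgb(209, 245, 208) = #d1f5d0.
Lerp each channel 80% toward 255:
  R: 209 + 36.8 = 245.8 → 246
  G: 245 + 0.8×(255−245) = 245 + 8 = 253 → 253
  B: 208 + 0.8×(255−208) = 208 + 37.6 = 245.6 → 246
rgb(246, 253, 246) = #f6fdf6.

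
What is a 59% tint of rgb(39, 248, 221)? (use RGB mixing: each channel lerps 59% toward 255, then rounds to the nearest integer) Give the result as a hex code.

#a6fcf1

Lerp each channel 59% toward 255:
  R: 39 + 0.59×(255−39) = 39 + 127.44 = 166.44 → 166
  G: 248 + 4.13 = 252.13 → 252
  B: 221 + 0.59×(255−221) = 221 + 20.06 = 241.06 → 241
rgb(166, 252, 241) = #a6fcf1.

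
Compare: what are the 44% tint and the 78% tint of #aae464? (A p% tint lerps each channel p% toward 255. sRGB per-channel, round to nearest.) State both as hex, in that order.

#aae464 is rgb(170, 228, 100).
44% tint:
  R: 170 + 0.44×(255−170) = 170 + 37.4 = 207.4 → 207
  G: 228 + 0.44×(255−228) = 228 + 11.88 = 239.88 → 240
  B: 100 + 0.44×(255−100) = 100 + 68.2 = 168.2 → 168
  → #cff0a8
78% tint:
  R: 170 + 0.78×(255−170) = 170 + 66.3 = 236.3 → 236
  G: 228 + 0.78×(255−228) = 228 + 21.06 = 249.06 → 249
  B: 100 + 120.9 = 220.9 → 221
  → #ecf9dd

#cff0a8, #ecf9dd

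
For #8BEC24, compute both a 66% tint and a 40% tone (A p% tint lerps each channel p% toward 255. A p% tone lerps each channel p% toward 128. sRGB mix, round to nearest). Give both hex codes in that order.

#D8F9B5, #87C149

#8BEC24 is rgb(139, 236, 36).
66% tint:
  R: 139 + 0.66×(255−139) = 139 + 76.56 = 215.56 → 216
  G: 236 + 0.66×(255−236) = 236 + 12.54 = 248.54 → 249
  B: 36 + 0.66×(255−36) = 36 + 144.54 = 180.54 → 181
  → #D8F9B5
40% tone:
  R: 139 + 0.4×(128−139) = 139 − 4.4 = 134.6 → 135
  G: 236 + 0.4×(128−236) = 236 − 43.2 = 192.8 → 193
  B: 36 + 0.4×(128−36) = 36 + 36.8 = 72.8 → 73
  → #87C149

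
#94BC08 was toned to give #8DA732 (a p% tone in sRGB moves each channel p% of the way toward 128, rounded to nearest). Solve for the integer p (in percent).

#94BC08 is rgb(148, 188, 8); #8DA732 is rgb(141, 167, 50).
On the B channel (widest range): 50 ≈ 8 + (p/100)(128 − 8), so p ≈ 100×(50 − 8)/(128 − 8) = 4200/120 = 35.00.
p = 35 reproduces all three channels after rounding.

35%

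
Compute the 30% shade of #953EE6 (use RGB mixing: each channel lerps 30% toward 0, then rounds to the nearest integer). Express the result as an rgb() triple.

rgb(104, 43, 161)

#953EE6 is rgb(149, 62, 230).
Per channel, c → c + 0.3(0 − c):
  R: 149 − 44.7 = 104.3 → 104
  G: 62 + 0.3×(0−62) = 62 − 18.6 = 43.4 → 43
  B: 230 + 0.3×(0−230) = 230 − 69 = 161 → 161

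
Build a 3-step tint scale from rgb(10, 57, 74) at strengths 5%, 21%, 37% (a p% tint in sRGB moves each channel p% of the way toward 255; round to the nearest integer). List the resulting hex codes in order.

#164353, #3d6370, #65828d

5%: (10 + 12.25 = 22.25→22, 57 + 9.9 = 66.9→67, 74 + 9.05 = 83.05→83) → #164353
21%: (10 + 51.45 = 61.45→61, 57 + 41.58 = 98.58→99, 74 + 38.01 = 112.01→112) → #3d6370
37%: (10 + 90.65 = 100.65→101, 57 + 73.26 = 130.26→130, 74 + 66.97 = 140.97→141) → #65828d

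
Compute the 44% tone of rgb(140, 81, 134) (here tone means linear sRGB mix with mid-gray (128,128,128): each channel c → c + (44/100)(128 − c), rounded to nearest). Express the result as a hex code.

#876683

Lerp each channel 44% toward 128:
  R: 140 + 0.44×(128−140) = 140 − 5.28 = 134.72 → 135
  G: 81 + 20.68 = 101.68 → 102
  B: 134 + 0.44×(128−134) = 134 − 2.64 = 131.36 → 131
rgb(135, 102, 131) = #876683.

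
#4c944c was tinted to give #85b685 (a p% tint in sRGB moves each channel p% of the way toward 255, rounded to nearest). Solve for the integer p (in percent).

#4c944c is rgb(76, 148, 76); #85b685 is rgb(133, 182, 133).
On the R channel (widest range): 133 ≈ 76 + (p/100)(255 − 76), so p ≈ 100×(133 − 76)/(255 − 76) = 5700/179 = 31.84.
p = 32 reproduces all three channels after rounding.

32%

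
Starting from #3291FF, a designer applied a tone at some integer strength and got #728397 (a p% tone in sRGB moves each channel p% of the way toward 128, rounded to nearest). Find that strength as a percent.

#3291FF is rgb(50, 145, 255); #728397 is rgb(114, 131, 151).
On the B channel (widest range): 151 ≈ 255 + (p/100)(128 − 255), so p ≈ 100×(151 − 255)/(128 − 255) = -10400/-127 = 81.89.
p = 82 reproduces all three channels after rounding.

82%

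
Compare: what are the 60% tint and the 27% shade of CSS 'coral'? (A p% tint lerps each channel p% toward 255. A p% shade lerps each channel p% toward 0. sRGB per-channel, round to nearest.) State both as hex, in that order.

CSS coral is rgb(255, 127, 80).
60% tint:
  R: 255 + 0.6×(255−255) = 255 + 0 = 255 → 255
  G: 127 + 76.8 = 203.8 → 204
  B: 80 + 105 = 185 → 185
  → #ffccb9
27% shade:
  R: 255 + 0.27×(0−255) = 255 − 68.85 = 186.15 → 186
  G: 127 + 0.27×(0−127) = 127 − 34.29 = 92.71 → 93
  B: 80 + 0.27×(0−80) = 80 − 21.6 = 58.4 → 58
  → #ba5d3a

#ffccb9, #ba5d3a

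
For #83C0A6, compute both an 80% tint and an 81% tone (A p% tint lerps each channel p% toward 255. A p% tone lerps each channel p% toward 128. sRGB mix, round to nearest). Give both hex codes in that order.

#E6F2ED, #818C87

#83C0A6 is rgb(131, 192, 166).
80% tint:
  R: 131 + 0.8×(255−131) = 131 + 99.2 = 230.2 → 230
  G: 192 + 0.8×(255−192) = 192 + 50.4 = 242.4 → 242
  B: 166 + 71.2 = 237.2 → 237
  → #E6F2ED
81% tone:
  R: 131 + 0.81×(128−131) = 131 − 2.43 = 128.57 → 129
  G: 192 − 51.84 = 140.16 → 140
  B: 166 + 0.81×(128−166) = 166 − 30.78 = 135.22 → 135
  → #818C87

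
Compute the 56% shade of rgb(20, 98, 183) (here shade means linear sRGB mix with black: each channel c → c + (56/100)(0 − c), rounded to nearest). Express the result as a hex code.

#092b51

Per channel, c → c + 0.56(0 − c):
  R: 20 + 0.56×(0−20) = 20 − 11.2 = 8.8 → 9
  G: 98 − 54.88 = 43.12 → 43
  B: 183 + 0.56×(0−183) = 183 − 102.48 = 80.52 → 81
rgb(9, 43, 81) = #092b51.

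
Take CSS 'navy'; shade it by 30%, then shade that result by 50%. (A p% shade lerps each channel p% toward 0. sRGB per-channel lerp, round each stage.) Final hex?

#00002d

CSS navy is rgb(0, 0, 128).
Lerp each channel 30% toward 0:
  R: 0 + 0 = 0 → 0
  G: 0 + 0 = 0 → 0
  B: 128 + 0.3×(0−128) = 128 − 38.4 = 89.6 → 90
After the shade: rgb(0, 0, 90) = #00005a.
Lerp each channel 50% toward 0:
  R: 0 + 0 = 0 → 0
  G: 0 + 0 = 0 → 0
  B: 90 − 45 = 45 → 45
rgb(0, 0, 45) = #00002d.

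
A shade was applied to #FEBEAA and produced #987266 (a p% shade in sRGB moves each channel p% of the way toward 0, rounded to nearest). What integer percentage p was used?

40%

#FEBEAA is rgb(254, 190, 170); #987266 is rgb(152, 114, 102).
On the R channel (widest range): 152 ≈ 254 + (p/100)(0 − 254), so p ≈ 100×(152 − 254)/(0 − 254) = -10200/-254 = 40.16.
p = 40 reproduces all three channels after rounding.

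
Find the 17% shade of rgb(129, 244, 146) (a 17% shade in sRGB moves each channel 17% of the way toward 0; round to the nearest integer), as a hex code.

Lerp each channel 17% toward 0:
  R: 129 + 0.17×(0−129) = 129 − 21.93 = 107.07 → 107
  G: 244 − 41.48 = 202.52 → 203
  B: 146 + 0.17×(0−146) = 146 − 24.82 = 121.18 → 121
rgb(107, 203, 121) = #6BCB79.

#6BCB79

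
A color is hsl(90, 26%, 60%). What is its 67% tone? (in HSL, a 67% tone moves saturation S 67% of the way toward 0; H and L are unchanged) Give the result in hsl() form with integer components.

S moves 67% from 26 toward 0: 26 − 17.42 = 8.58 → 9.
H and L are unchanged.

hsl(90, 9%, 60%)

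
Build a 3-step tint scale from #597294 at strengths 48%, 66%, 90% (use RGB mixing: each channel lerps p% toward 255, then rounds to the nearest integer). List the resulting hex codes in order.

#a9b6c7, #c7cfdb, #eef1f4

#597294 is rgb(89, 114, 148).
48%: (89 + 79.68 = 168.68→169, 114 + 67.68 = 181.68→182, 148 + 51.36 = 199.36→199) → #a9b6c7
66%: (89 + 109.56 = 198.56→199, 114 + 93.06 = 207.06→207, 148 + 70.62 = 218.62→219) → #c7cfdb
90%: (89 + 149.4 = 238.4→238, 114 + 126.9 = 240.9→241, 148 + 96.3 = 244.3→244) → #eef1f4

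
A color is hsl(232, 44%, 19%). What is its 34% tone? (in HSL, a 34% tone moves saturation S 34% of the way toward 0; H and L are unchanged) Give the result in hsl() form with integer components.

hsl(232, 29%, 19%)

S moves 34% from 44 toward 0: 44 − 14.96 = 29.04 → 29.
H and L are unchanged.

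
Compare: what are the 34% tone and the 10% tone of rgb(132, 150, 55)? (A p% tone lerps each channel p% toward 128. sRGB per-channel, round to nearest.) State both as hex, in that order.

#838f50, #84943e

34% tone:
  R: 132 + 0.34×(128−132) = 132 − 1.36 = 130.64 → 131
  G: 150 + 0.34×(128−150) = 150 − 7.48 = 142.52 → 143
  B: 55 + 0.34×(128−55) = 55 + 24.82 = 79.82 → 80
  → #838f50
10% tone:
  R: 132 + 0.1×(128−132) = 132 − 0.4 = 131.6 → 132
  G: 150 − 2.2 = 147.8 → 148
  B: 55 + 0.1×(128−55) = 55 + 7.3 = 62.3 → 62
  → #84943e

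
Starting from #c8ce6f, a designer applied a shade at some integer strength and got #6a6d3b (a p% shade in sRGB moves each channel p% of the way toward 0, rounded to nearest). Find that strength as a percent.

47%

#c8ce6f is rgb(200, 206, 111); #6a6d3b is rgb(106, 109, 59).
On the G channel (widest range): 109 ≈ 206 + (p/100)(0 − 206), so p ≈ 100×(109 − 206)/(0 − 206) = -9700/-206 = 47.09.
p = 47 reproduces all three channels after rounding.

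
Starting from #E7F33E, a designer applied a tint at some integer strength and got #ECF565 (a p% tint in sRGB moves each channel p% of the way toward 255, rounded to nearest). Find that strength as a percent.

20%

#E7F33E is rgb(231, 243, 62); #ECF565 is rgb(236, 245, 101).
On the B channel (widest range): 101 ≈ 62 + (p/100)(255 − 62), so p ≈ 100×(101 − 62)/(255 − 62) = 3900/193 = 20.21.
p = 20 reproduces all three channels after rounding.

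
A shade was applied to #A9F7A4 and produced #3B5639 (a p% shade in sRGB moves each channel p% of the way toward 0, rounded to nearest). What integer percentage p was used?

65%

#A9F7A4 is rgb(169, 247, 164); #3B5639 is rgb(59, 86, 57).
On the G channel (widest range): 86 ≈ 247 + (p/100)(0 − 247), so p ≈ 100×(86 − 247)/(0 − 247) = -16100/-247 = 65.18.
p = 65 reproduces all three channels after rounding.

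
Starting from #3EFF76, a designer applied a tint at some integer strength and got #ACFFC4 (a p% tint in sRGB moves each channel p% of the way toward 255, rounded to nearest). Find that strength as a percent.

#3EFF76 is rgb(62, 255, 118); #ACFFC4 is rgb(172, 255, 196).
On the R channel (widest range): 172 ≈ 62 + (p/100)(255 − 62), so p ≈ 100×(172 − 62)/(255 − 62) = 11000/193 = 56.99.
p = 57 reproduces all three channels after rounding.

57%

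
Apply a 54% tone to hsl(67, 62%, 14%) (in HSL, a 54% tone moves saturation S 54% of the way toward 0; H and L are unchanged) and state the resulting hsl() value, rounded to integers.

hsl(67, 29%, 14%)

S moves 54% from 62 toward 0: 62 − 33.48 = 28.52 → 29.
H and L are unchanged.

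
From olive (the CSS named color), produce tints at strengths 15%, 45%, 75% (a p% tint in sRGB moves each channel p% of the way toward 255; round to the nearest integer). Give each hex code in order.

#939326, #b9b973, #dfdfbf

CSS olive is rgb(128, 128, 0).
15%: (128 + 19.05 = 147.05→147, 128 + 19.05 = 147.05→147, 0 + 38.25 = 38.25→38) → #939326
45%: (128 + 57.15 = 185.15→185, 128 + 57.15 = 185.15→185, 0 + 114.75 = 114.75→115) → #b9b973
75%: (128 + 95.25 = 223.25→223, 128 + 95.25 = 223.25→223, 0 + 191.25 = 191.25→191) → #dfdfbf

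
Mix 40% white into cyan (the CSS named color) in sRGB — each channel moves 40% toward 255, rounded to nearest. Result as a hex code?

#66FFFF

CSS cyan is rgb(0, 255, 255).
Lerp each channel 40% toward 255:
  R: 0 + 0.4×(255−0) = 0 + 102 = 102 → 102
  G: 255 + 0.4×(255−255) = 255 + 0 = 255 → 255
  B: 255 + 0 = 255 → 255
rgb(102, 255, 255) = #66FFFF.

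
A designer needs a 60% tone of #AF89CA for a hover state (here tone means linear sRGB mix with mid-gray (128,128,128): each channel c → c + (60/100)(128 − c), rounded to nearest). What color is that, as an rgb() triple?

#AF89CA is rgb(175, 137, 202).
Per channel, c → c + 0.6(128 − c):
  R: 175 + 0.6×(128−175) = 175 − 28.2 = 146.8 → 147
  G: 137 − 5.4 = 131.6 → 132
  B: 202 + 0.6×(128−202) = 202 − 44.4 = 157.6 → 158

rgb(147, 132, 158)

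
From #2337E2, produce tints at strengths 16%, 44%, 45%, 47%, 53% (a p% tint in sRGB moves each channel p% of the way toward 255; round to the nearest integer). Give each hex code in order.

#2337E2 is rgb(35, 55, 226).
16%: (35 + 35.2 = 70.2→70, 55 + 32 = 87→87, 226 + 4.64 = 230.64→231) → #4657E7
44%: (35 + 96.8 = 131.8→132, 55 + 88 = 143→143, 226 + 12.76 = 238.76→239) → #848FEF
45%: (35 + 99 = 134→134, 55 + 90 = 145→145, 226 + 13.05 = 239.05→239) → #8691EF
47%: (35 + 103.4 = 138.4→138, 55 + 94 = 149→149, 226 + 13.63 = 239.63→240) → #8A95F0
53%: (35 + 116.6 = 151.6→152, 55 + 106 = 161→161, 226 + 15.37 = 241.37→241) → #98A1F1

#4657E7, #848FEF, #8691EF, #8A95F0, #98A1F1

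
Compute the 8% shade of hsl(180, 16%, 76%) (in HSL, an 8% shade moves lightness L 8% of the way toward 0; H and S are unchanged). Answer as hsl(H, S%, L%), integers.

hsl(180, 16%, 70%)

L moves 8% from 76 toward 0: 76 − 6.08 = 69.92 → 70.
H and S are unchanged.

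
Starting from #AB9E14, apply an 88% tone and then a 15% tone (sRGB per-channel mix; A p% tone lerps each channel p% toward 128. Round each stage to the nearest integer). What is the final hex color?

#848375

#AB9E14 is rgb(171, 158, 20).
An 88% tone moves each channel 88% toward 128:
  R: 171 + 0.88×(128−171) = 171 − 37.84 = 133.16 → 133
  G: 158 + 0.88×(128−158) = 158 − 26.4 = 131.6 → 132
  B: 20 + 95.04 = 115.04 → 115
After the tone: rgb(133, 132, 115) = #858473.
Per channel, c → c + 0.15(128 − c):
  R: 133 + 0.15×(128−133) = 133 − 0.75 = 132.25 → 132
  G: 132 + 0.15×(128−132) = 132 − 0.6 = 131.4 → 131
  B: 115 + 1.95 = 116.95 → 117
rgb(132, 131, 117) = #848375.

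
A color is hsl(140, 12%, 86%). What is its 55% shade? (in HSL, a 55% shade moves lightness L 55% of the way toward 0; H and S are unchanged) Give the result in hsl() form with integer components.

L moves 55% from 86 toward 0: 86 − 47.3 = 38.7 → 39.
H and S are unchanged.

hsl(140, 12%, 39%)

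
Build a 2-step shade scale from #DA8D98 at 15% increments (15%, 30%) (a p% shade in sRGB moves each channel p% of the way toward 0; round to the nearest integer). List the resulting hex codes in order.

#DA8D98 is rgb(218, 141, 152).
15%: (218 − 32.7 = 185.3→185, 141 − 21.15 = 119.85→120, 152 − 22.8 = 129.2→129) → #B97881
30%: (218 − 65.4 = 152.6→153, 141 − 42.3 = 98.7→99, 152 − 45.6 = 106.4→106) → #99636A

#B97881, #99636A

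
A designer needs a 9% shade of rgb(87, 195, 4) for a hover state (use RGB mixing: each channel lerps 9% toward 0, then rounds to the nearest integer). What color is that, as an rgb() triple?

Lerp each channel 9% toward 0:
  R: 87 + 0.09×(0−87) = 87 − 7.83 = 79.17 → 79
  G: 195 − 17.55 = 177.45 → 177
  B: 4 − 0.36 = 3.64 → 4

rgb(79, 177, 4)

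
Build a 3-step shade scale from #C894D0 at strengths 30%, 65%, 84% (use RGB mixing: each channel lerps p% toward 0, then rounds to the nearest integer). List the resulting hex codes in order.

#C894D0 is rgb(200, 148, 208).
30%: (200 − 60 = 140→140, 148 − 44.4 = 103.6→104, 208 − 62.4 = 145.6→146) → #8C6892
65%: (200 − 130 = 70→70, 148 − 96.2 = 51.8→52, 208 − 135.2 = 72.8→73) → #463449
84%: (200 − 168 = 32→32, 148 − 124.32 = 23.68→24, 208 − 174.72 = 33.28→33) → #201821

#8C6892, #463449, #201821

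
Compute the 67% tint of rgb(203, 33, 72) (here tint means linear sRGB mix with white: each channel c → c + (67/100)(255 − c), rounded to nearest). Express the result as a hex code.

A 67% tint moves each channel 67% toward 255:
  R: 203 + 34.84 = 237.84 → 238
  G: 33 + 148.74 = 181.74 → 182
  B: 72 + 122.61 = 194.61 → 195
rgb(238, 182, 195) = #eeb6c3.

#eeb6c3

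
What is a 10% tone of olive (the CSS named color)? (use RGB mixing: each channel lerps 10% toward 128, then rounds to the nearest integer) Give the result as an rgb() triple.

rgb(128, 128, 13)

CSS olive is rgb(128, 128, 0).
Per channel, c → c + 0.1(128 − c):
  R: 128 + 0 = 128 → 128
  G: 128 + 0 = 128 → 128
  B: 0 + 12.8 = 12.8 → 13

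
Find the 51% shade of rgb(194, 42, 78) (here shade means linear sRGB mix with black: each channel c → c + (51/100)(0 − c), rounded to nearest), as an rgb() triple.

rgb(95, 21, 38)

A 51% shade moves each channel 51% toward 0:
  R: 194 − 98.94 = 95.06 → 95
  G: 42 + 0.51×(0−42) = 42 − 21.42 = 20.58 → 21
  B: 78 + 0.51×(0−78) = 78 − 39.78 = 38.22 → 38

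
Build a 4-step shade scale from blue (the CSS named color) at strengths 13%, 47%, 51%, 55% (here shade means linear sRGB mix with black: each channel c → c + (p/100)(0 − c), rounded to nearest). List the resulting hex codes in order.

#0000DE, #000087, #00007D, #000073

CSS blue is rgb(0, 0, 255).
13%: (0→0, 0→0, 255 − 33.15 = 221.85→222) → #0000DE
47%: (0→0, 0→0, 255 − 119.85 = 135.15→135) → #000087
51%: (0→0, 0→0, 255 − 130.05 = 124.95→125) → #00007D
55%: (0→0, 0→0, 255 − 140.25 = 114.75→115) → #000073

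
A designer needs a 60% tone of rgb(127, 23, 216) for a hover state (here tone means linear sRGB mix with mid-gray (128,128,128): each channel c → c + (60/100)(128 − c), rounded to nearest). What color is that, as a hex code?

#8056a3

A 60% tone moves each channel 60% toward 128:
  R: 127 + 0.6×(128−127) = 127 + 0.6 = 127.6 → 128
  G: 23 + 0.6×(128−23) = 23 + 63 = 86 → 86
  B: 216 − 52.8 = 163.2 → 163
rgb(128, 86, 163) = #8056a3.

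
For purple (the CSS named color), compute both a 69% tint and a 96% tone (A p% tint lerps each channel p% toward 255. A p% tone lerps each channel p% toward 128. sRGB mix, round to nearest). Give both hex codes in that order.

#D8B0D8, #807B80

CSS purple is rgb(128, 0, 128).
69% tint:
  R: 128 + 0.69×(255−128) = 128 + 87.63 = 215.63 → 216
  G: 0 + 0.69×(255−0) = 0 + 175.95 = 175.95 → 176
  B: 128 + 87.63 = 215.63 → 216
  → #D8B0D8
96% tone:
  R: 128 + 0.96×(128−128) = 128 + 0 = 128 → 128
  G: 0 + 0.96×(128−0) = 0 + 122.88 = 122.88 → 123
  B: 128 + 0.96×(128−128) = 128 + 0 = 128 → 128
  → #807B80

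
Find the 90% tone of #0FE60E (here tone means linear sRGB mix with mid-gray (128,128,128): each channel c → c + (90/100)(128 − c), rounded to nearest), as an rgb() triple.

rgb(117, 138, 117)

#0FE60E is rgb(15, 230, 14).
Lerp each channel 90% toward 128:
  R: 15 + 101.7 = 116.7 → 117
  G: 230 + 0.9×(128−230) = 230 − 91.8 = 138.2 → 138
  B: 14 + 0.9×(128−14) = 14 + 102.6 = 116.6 → 117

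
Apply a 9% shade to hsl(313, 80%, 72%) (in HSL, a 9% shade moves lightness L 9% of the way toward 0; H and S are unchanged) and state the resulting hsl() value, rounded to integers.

hsl(313, 80%, 66%)

L moves 9% from 72 toward 0: 72 − 6.48 = 65.52 → 66.
H and S are unchanged.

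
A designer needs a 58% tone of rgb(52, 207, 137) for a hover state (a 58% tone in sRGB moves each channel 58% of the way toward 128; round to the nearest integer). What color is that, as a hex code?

#60a184

Lerp each channel 58% toward 128:
  R: 52 + 0.58×(128−52) = 52 + 44.08 = 96.08 → 96
  G: 207 + 0.58×(128−207) = 207 − 45.82 = 161.18 → 161
  B: 137 + 0.58×(128−137) = 137 − 5.22 = 131.78 → 132
rgb(96, 161, 132) = #60a184.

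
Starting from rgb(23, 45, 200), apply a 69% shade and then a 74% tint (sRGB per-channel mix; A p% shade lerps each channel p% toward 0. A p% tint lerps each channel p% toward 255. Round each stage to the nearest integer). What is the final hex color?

A 69% shade moves each channel 69% toward 0:
  R: 23 + 0.69×(0−23) = 23 − 15.87 = 7.13 → 7
  G: 45 + 0.69×(0−45) = 45 − 31.05 = 13.95 → 14
  B: 200 + 0.69×(0−200) = 200 − 138 = 62 → 62
After the shade: rgb(7, 14, 62) = #070e3e.
Lerp each channel 74% toward 255:
  R: 7 + 183.52 = 190.52 → 191
  G: 14 + 178.34 = 192.34 → 192
  B: 62 + 142.82 = 204.82 → 205
rgb(191, 192, 205) = #bfc0cd.

#bfc0cd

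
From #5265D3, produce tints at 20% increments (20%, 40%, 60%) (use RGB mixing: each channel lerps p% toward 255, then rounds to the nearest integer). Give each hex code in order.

#7584DC, #97A3E5, #BAC1ED

#5265D3 is rgb(82, 101, 211).
20%: (82 + 34.6 = 116.6→117, 101 + 30.8 = 131.8→132, 211 + 8.8 = 219.8→220) → #7584DC
40%: (82 + 69.2 = 151.2→151, 101 + 61.6 = 162.6→163, 211 + 17.6 = 228.6→229) → #97A3E5
60%: (82 + 103.8 = 185.8→186, 101 + 92.4 = 193.4→193, 211 + 26.4 = 237.4→237) → #BAC1ED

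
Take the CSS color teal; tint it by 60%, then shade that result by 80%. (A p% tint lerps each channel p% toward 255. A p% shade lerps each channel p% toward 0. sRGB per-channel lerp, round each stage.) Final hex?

CSS teal is rgb(0, 128, 128).
Lerp each channel 60% toward 255:
  R: 0 + 153 = 153 → 153
  G: 128 + 0.6×(255−128) = 128 + 76.2 = 204.2 → 204
  B: 128 + 0.6×(255−128) = 128 + 76.2 = 204.2 → 204
After the tint: rgb(153, 204, 204) = #99CCCC.
Per channel, c → c + 0.8(0 − c):
  R: 153 − 122.4 = 30.6 → 31
  G: 204 + 0.8×(0−204) = 204 − 163.2 = 40.8 → 41
  B: 204 − 163.2 = 40.8 → 41
rgb(31, 41, 41) = #1F2929.

#1F2929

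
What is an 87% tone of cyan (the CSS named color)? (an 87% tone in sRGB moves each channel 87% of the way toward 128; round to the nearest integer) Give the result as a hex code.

#6f9191

CSS cyan is rgb(0, 255, 255).
An 87% tone moves each channel 87% toward 128:
  R: 0 + 111.36 = 111.36 → 111
  G: 255 + 0.87×(128−255) = 255 − 110.49 = 144.51 → 145
  B: 255 + 0.87×(128−255) = 255 − 110.49 = 144.51 → 145
rgb(111, 145, 145) = #6f9191.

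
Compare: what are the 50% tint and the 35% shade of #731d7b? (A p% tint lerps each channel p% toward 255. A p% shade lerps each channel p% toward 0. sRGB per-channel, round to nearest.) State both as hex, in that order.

#731d7b is rgb(115, 29, 123).
50% tint:
  R: 115 + 0.5×(255−115) = 115 + 70 = 185 → 185
  G: 29 + 0.5×(255−29) = 29 + 113 = 142 → 142
  B: 123 + 66 = 189 → 189
  → #b98ebd
35% shade:
  R: 115 + 0.35×(0−115) = 115 − 40.25 = 74.75 → 75
  G: 29 + 0.35×(0−29) = 29 − 10.15 = 18.85 → 19
  B: 123 − 43.05 = 79.95 → 80
  → #4b1350

#b98ebd, #4b1350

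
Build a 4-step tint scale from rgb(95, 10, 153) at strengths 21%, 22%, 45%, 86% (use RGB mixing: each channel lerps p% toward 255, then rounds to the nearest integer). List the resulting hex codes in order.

21%: (95 + 33.6 = 128.6→129, 10 + 51.45 = 61.45→61, 153 + 21.42 = 174.42→174) → #813dae
22%: (95 + 35.2 = 130.2→130, 10 + 53.9 = 63.9→64, 153 + 22.44 = 175.44→175) → #8240af
45%: (95 + 72 = 167→167, 10 + 110.25 = 120.25→120, 153 + 45.9 = 198.9→199) → #a778c7
86%: (95 + 137.6 = 232.6→233, 10 + 210.7 = 220.7→221, 153 + 87.72 = 240.72→241) → #e9ddf1

#813dae, #8240af, #a778c7, #e9ddf1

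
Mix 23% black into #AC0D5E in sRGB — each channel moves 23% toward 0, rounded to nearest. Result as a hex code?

#840A48

#AC0D5E is rgb(172, 13, 94).
A 23% shade moves each channel 23% toward 0:
  R: 172 − 39.56 = 132.44 → 132
  G: 13 − 2.99 = 10.01 → 10
  B: 94 + 0.23×(0−94) = 94 − 21.62 = 72.38 → 72
rgb(132, 10, 72) = #840A48.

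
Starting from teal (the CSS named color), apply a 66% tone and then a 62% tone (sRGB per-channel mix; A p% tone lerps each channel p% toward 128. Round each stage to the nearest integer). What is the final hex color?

CSS teal is rgb(0, 128, 128).
Per channel, c → c + 0.66(128 − c):
  R: 0 + 84.48 = 84.48 → 84
  G: 128 + 0 = 128 → 128
  B: 128 + 0.66×(128−128) = 128 + 0 = 128 → 128
After the tone: rgb(84, 128, 128) = #548080.
Lerp each channel 62% toward 128:
  R: 84 + 0.62×(128−84) = 84 + 27.28 = 111.28 → 111
  G: 128 + 0.62×(128−128) = 128 + 0 = 128 → 128
  B: 128 + 0 = 128 → 128
rgb(111, 128, 128) = #6f8080.

#6f8080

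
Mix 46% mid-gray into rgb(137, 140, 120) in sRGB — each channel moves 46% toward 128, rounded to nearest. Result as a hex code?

Lerp each channel 46% toward 128:
  R: 137 + 0.46×(128−137) = 137 − 4.14 = 132.86 → 133
  G: 140 − 5.52 = 134.48 → 134
  B: 120 + 3.68 = 123.68 → 124
rgb(133, 134, 124) = #85867C.

#85867C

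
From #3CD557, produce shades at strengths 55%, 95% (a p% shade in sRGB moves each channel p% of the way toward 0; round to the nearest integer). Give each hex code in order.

#3CD557 is rgb(60, 213, 87).
55%: (60 − 33 = 27→27, 213 − 117.15 = 95.85→96, 87 − 47.85 = 39.15→39) → #1B6027
95%: (60 − 57 = 3→3, 213 − 202.35 = 10.65→11, 87 − 82.65 = 4.35→4) → #030B04

#1B6027, #030B04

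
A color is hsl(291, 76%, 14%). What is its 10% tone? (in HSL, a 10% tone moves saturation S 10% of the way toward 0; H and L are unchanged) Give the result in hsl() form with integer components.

S moves 10% from 76 toward 0: 76 − 7.6 = 68.4 → 68.
H and L are unchanged.

hsl(291, 68%, 14%)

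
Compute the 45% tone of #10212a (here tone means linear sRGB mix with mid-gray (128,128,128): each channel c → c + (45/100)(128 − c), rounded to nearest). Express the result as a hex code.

#10212a is rgb(16, 33, 42).
Lerp each channel 45% toward 128:
  R: 16 + 50.4 = 66.4 → 66
  G: 33 + 42.75 = 75.75 → 76
  B: 42 + 0.45×(128−42) = 42 + 38.7 = 80.7 → 81
rgb(66, 76, 81) = #424c51.

#424c51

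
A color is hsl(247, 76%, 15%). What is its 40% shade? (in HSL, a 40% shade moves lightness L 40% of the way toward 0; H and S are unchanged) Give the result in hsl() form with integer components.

hsl(247, 76%, 9%)

L moves 40% from 15 toward 0: 15 − 6 = 9 → 9.
H and S are unchanged.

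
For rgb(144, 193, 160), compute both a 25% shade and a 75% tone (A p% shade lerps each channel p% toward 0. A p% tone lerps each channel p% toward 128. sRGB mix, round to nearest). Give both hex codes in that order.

25% shade:
  R: 144 + 0.25×(0−144) = 144 − 36 = 108 → 108
  G: 193 − 48.25 = 144.75 → 145
  B: 160 + 0.25×(0−160) = 160 − 40 = 120 → 120
  → #6C9178
75% tone:
  R: 144 + 0.75×(128−144) = 144 − 12 = 132 → 132
  G: 193 + 0.75×(128−193) = 193 − 48.75 = 144.25 → 144
  B: 160 + 0.75×(128−160) = 160 − 24 = 136 → 136
  → #849088

#6C9178, #849088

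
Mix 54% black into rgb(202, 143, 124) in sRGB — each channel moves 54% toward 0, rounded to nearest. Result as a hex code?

Lerp each channel 54% toward 0:
  R: 202 − 109.08 = 92.92 → 93
  G: 143 − 77.22 = 65.78 → 66
  B: 124 − 66.96 = 57.04 → 57
rgb(93, 66, 57) = #5D4239.

#5D4239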